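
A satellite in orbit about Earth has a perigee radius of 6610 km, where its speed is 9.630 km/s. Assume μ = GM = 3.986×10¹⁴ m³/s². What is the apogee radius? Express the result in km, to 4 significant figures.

apogee radius ≈ 22000 km

r_p = 6.610×10⁶ m.
Specific energy ε = v²/2 − μ/r = -1.393×10⁷ J/kg, so a = −μ/(2ε) = 1.430×10⁷ m.
The apsides satisfy r_p + r_a = 2a, so the apogee radius is 2a − r_p = 2.200×10⁷ m = 21996 km.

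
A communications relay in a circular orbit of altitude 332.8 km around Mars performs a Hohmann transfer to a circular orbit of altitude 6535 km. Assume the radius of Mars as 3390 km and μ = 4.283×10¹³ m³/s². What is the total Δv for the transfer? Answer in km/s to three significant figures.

r₁ = 3390 + 332.8 = 3722.8 km = 3.7228×10⁶ m.
r₂ = 3390 + 6535 = 9925.0 km = 9.9250×10⁶ m.
Transfer ellipse a_t = (r₁ + r₂)/2 = 6.824×10⁶ m.
At r₁: circular v_c1 = √(μ/r₁) = 3392 m/s; transfer-periapsis v_p = √[μ(2/r₁ − 1/a_t)] = 4091 m/s.
Δv₁ = v_p − v_c1 = 698.7 m/s.
At r₂: circular v_c2 = √(μ/r₂) = 2077 m/s; transfer-apoapsis v_a = √[μ(2/r₂ − 1/a_t)] = 1534 m/s.
Δv₂ = v_c2 − v_a = 543.0 m/s.
Total Δv = Δv₁ + Δv₂ = 1242 m/s = 1.242 km/s.

Δv_total ≈ 1.24 km/s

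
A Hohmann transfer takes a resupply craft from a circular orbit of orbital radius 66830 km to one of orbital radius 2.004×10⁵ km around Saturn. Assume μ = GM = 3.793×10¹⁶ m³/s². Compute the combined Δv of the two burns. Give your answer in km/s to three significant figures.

Δv_total ≈ 9.38 km/s

r₁ = 66830 km = 6.683×10⁷ m.
r₂ = 2.004×10⁵ km = 2.004×10⁸ m.
Transfer ellipse a_t = (r₁ + r₂)/2 = 1.336×10⁸ m.
At r₁: circular v_c1 = √(μ/r₁) = 23820 m/s; transfer-perikrone v_p = √[μ(2/r₁ − 1/a_t)] = 29180 m/s.
Δv₁ = v_p − v_c1 = 5353 m/s.
At r₂: circular v_c2 = √(μ/r₂) = 13760 m/s; transfer-apokrone v_a = √[μ(2/r₂ − 1/a_t)] = 9730 m/s.
Δv₂ = v_c2 − v_a = 4028 m/s.
Total Δv = Δv₁ + Δv₂ = 9380 m/s = 9.380 km/s.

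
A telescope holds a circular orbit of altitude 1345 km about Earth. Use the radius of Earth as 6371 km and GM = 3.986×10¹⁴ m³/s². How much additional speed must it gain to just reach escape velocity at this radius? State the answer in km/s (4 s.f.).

r = 6371 + 1345 = 7716.0 km = 7.7160×10⁶ m.
Circular speed v_c = √(μ/r) = 7187 m/s.
Escape speed v_esc = √(2μ/r) = √2 × v_c = 10160 m/s.
Δv = v_esc − v_c = 2977 m/s = 2.977 km/s.

Δv ≈ 2.977 km/s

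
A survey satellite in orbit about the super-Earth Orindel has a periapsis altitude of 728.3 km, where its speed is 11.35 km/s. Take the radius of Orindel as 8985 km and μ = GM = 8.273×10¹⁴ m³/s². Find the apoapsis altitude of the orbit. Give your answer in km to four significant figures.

r_p = 8985 + 728.3 = 9713.3 km = 9.713×10⁶ m.
Specific energy ε = v²/2 − μ/r = -2.076×10⁷ J/kg, so a = −μ/(2ε) = 1.992×10⁷ m.
The apsides satisfy r_p + r_a = 2a, so the apoapsis radius is 2a − r_p = 3.014×10⁷ m = 30136 km.
Apoapsis altitude = 30136 − 8985 = 21151 km.

apoapsis altitude ≈ 21150 km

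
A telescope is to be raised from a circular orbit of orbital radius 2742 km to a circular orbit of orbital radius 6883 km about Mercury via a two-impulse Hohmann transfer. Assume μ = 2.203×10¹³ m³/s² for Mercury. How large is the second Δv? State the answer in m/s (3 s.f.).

Δv ≈ 439 m/s

r₁ = 2742 km = 2.742×10⁶ m.
r₂ = 6883 km = 6.883×10⁶ m.
Transfer ellipse a_t = (r₁ + r₂)/2 = 4.812×10⁶ m.
At r₁: circular v_c1 = √(μ/r₁) = 2834 m/s; transfer-periherm v_p = √[μ(2/r₁ − 1/a_t)] = 3390 m/s.
At r₂: circular v_c2 = √(μ/r₂) = 1789 m/s; transfer-apoherm v_a = √[μ(2/r₂ − 1/a_t)] = 1350 m/s.
Δv₂ = v_c2 − v_a = 438.6 m/s.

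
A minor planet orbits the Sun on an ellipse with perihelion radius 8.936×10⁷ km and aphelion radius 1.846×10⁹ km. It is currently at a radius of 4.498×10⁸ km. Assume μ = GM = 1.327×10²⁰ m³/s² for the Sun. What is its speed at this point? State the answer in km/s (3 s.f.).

Semi-major axis a = (r_p + r_a)/2 = 9.6768×10⁸ km = 9.677×10¹¹ m.
Vis-viva: v² = μ(2/r − 1/a) = 1.327×10²⁰ × (4.446×10⁻¹² − 1.033×10⁻¹²) = 4.529×10⁸ m²/s².
v = 21280 m/s = 21.28 km/s.

v ≈ 21.3 km/s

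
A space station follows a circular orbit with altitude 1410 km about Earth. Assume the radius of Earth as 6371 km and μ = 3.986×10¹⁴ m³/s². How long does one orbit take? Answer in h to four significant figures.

r = 6371 + 1410 = 7781.0 km = 7.7810×10⁶ m.
Kepler's third law: T = 2π√(r³/μ) = 2π√((7.781×10⁶)³ / 3.986×10¹⁴).
r³/μ = 1.182×10⁶ s², so T = 2π × 1.087×10³ = 6.831×10³ s.
Converting: 6.831×10³ s ÷ 3600 = 1.897 h.

T ≈ 1.897 h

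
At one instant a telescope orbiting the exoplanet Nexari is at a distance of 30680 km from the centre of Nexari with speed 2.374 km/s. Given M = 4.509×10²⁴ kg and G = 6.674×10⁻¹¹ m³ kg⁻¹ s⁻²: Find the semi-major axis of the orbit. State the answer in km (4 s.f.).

μ = GM = 6.674×10⁻¹¹ × 4.509×10²⁴ = 3.009×10¹⁴ m³/s².
r = 3.068×10⁷ m.
Specific orbital energy ε = v²/2 − μ/r = (2374)²/2 − 3.009×10¹⁴/3.068×10⁷ = -6.991×10⁶ J/kg.
Since ε = −μ/(2a), a = −μ/(2ε) = 2.152×10⁷ m = 21523 km.

a ≈ 21520 km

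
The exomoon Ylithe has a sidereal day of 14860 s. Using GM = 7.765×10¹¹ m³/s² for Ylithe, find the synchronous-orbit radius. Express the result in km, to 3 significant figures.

A synchronous orbit has period T, so by Kepler's third law a = (μT²/4π²)^(1/3).
μT²/4π² = 7.765×10¹¹ × (1.486×10⁴)² / 39.48 = 4.343×10¹⁸ m³.
a = 1.632×10⁶ m = 1631.6 km.

r_sync ≈ 1630 km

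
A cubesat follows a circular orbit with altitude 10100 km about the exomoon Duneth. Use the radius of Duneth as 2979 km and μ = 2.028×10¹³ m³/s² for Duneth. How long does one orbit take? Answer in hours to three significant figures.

T ≈ 18.3 hours

r = 2979 + 10100 = 13079 km = 1.3079×10⁷ m.
Kepler's third law: T = 2π√(r³/μ) = 2π√((1.308×10⁷)³ / 2.028×10¹³).
r³/μ = 1.103×10⁸ s², so T = 2π × 1.050×10⁴ = 6.599×10⁴ s.
Converting: 6.599×10⁴ s ÷ 3600 = 18.33 hours.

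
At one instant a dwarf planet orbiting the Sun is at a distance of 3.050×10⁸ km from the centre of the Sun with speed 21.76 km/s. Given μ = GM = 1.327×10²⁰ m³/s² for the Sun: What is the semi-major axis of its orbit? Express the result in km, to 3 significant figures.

r = 3.050×10¹¹ m.
Specific orbital energy ε = v²/2 − μ/r = (21760)²/2 − 1.327×10²⁰/3.050×10¹¹ = -1.983×10⁸ J/kg.
Since ε = −μ/(2a), a = −μ/(2ε) = 3.345×10¹¹ m = 3.3454×10⁸ km.

a ≈ 3.35×10⁸ km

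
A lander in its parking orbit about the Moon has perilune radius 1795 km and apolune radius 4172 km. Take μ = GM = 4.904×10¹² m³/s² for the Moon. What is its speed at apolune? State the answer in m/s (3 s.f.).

Semi-major axis a = (r_p + r_a)/2 = 2983.5 km = 2.984×10⁶ m.
Vis-viva: v² = μ(2/r − 1/a) = 4.904×10¹² × (4.794×10⁻⁷ − 3.352×10⁻⁷) = 7.072×10⁵ m²/s².
v = 841.0 m/s.

v ≈ 841 m/s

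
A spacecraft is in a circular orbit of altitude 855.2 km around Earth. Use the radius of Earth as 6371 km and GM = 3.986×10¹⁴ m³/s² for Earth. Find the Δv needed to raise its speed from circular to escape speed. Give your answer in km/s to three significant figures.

Δv ≈ 3.08 km/s

r = 6371 + 855.2 = 7226.2 km = 7.2262×10⁶ m.
Circular speed v_c = √(μ/r) = 7427 m/s.
Escape speed v_esc = √(2μ/r) = √2 × v_c = 10500 m/s.
Δv = v_esc − v_c = 3076 m/s = 3.076 km/s.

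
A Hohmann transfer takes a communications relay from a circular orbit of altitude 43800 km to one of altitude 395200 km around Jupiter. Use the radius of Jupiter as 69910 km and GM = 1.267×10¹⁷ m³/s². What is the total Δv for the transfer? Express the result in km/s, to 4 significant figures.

Δv_total ≈ 15.10 km/s

r₁ = 69910 + 43800 = 113710 km = 1.1371×10⁸ m.
r₂ = 69910 + 395200 = 465110 km = 4.6511×10⁸ m.
Transfer ellipse a_t = (r₁ + r₂)/2 = 2.894×10⁸ m.
At r₁: circular v_c1 = √(μ/r₁) = 33380 m/s; transfer-perijove v_p = √[μ(2/r₁ − 1/a_t)] = 42320 m/s.
Δv₁ = v_p − v_c1 = 8936 m/s.
At r₂: circular v_c2 = √(μ/r₂) = 16500 m/s; transfer-apojove v_a = √[μ(2/r₂ − 1/a_t)] = 10350 m/s.
Δv₂ = v_c2 − v_a = 6159 m/s.
Total Δv = Δv₁ + Δv₂ = 15100 m/s = 15.10 km/s.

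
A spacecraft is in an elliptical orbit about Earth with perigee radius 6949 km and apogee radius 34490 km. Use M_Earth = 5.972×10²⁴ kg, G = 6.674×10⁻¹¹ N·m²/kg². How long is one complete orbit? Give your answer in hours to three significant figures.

μ = GM = 6.674×10⁻¹¹ × 5.972×10²⁴ = 3.986×10¹⁴ m³/s².
Semi-major axis a = (r_p + r_a)/2 = (6949.0 + 34490)/2 = 20720 km = 2.072×10⁷ m.
By Kepler's third law T = 2π√(a³/μ) = 2π × 4.724×10³ = 2.968×10⁴ s.
= 8.245 hours.

T ≈ 8.25 hours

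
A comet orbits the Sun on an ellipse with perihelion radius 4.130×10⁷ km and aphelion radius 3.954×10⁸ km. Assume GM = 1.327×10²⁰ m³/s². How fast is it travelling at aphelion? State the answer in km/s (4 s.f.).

v ≈ 7.967 km/s

Semi-major axis a = (r_p + r_a)/2 = 2.1835×10⁸ km = 2.184×10¹¹ m.
Vis-viva: v² = μ(2/r − 1/a) = 1.327×10²⁰ × (5.058×10⁻¹² − 4.580×10⁻¹²) = 6.348×10⁷ m²/s².
v = 7967 m/s = 7.967 km/s.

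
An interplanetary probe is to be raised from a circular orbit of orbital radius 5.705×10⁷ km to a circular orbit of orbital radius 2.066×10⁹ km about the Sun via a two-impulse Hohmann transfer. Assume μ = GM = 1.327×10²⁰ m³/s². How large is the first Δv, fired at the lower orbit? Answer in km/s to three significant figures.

Δv ≈ 19.1 km/s

r₁ = 5.705×10⁷ km = 5.705×10¹⁰ m.
r₂ = 2.066×10⁹ km = 2.066×10¹² m.
Transfer ellipse a_t = (r₁ + r₂)/2 = 1.062×10¹² m.
At r₁: circular v_c1 = √(μ/r₁) = 48230 m/s; transfer-perihelion v_p = √[μ(2/r₁ − 1/a_t)] = 67280 m/s.
Δv₁ = v_p − v_c1 = 19050 m/s.
= 19.05 km/s.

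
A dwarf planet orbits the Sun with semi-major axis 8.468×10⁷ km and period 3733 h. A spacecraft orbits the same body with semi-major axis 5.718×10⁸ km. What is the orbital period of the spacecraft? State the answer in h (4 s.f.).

T₂ ≈ 65500 h

Kepler's third law: T² ∝ a³, so T₂ = T₁ (a₂/a₁)^(3/2).
a₂/a₁ = 6.752, (a₂/a₁)^(3/2) = 17.55.
T₂ = 3733 × 17.55 = 65500 h.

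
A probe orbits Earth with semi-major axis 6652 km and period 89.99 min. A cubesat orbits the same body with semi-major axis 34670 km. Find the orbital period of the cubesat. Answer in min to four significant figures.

T₂ ≈ 1071 min

Kepler's third law: T² ∝ a³, so T₂ = T₁ (a₂/a₁)^(3/2).
a₂/a₁ = 5.212, (a₂/a₁)^(3/2) = 11.90.
T₂ = 89.99 × 11.90 = 1071 min.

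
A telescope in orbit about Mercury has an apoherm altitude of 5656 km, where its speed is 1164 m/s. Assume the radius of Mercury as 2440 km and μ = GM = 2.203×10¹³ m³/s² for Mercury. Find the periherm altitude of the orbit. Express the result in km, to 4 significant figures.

r_a = 2440 + 5656 = 8096.0 km = 8.096×10⁶ m.
Specific energy ε = v²/2 − μ/r = -2.044×10⁶ J/kg, so a = −μ/(2ε) = 5.390×10⁶ m.
The apsides satisfy r_p + r_a = 2a, so the periherm radius is 2a − r_a = 2.684×10⁶ m = 2683.7 km.
Periherm altitude = 2683.7 − 2440 = 243.74 km.

periherm altitude ≈ 243.7 km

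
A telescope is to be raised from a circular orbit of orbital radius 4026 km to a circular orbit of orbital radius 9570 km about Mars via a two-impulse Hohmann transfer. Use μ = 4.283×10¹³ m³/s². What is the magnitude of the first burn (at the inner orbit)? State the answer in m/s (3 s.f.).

Δv ≈ 608 m/s

r₁ = 4026 km = 4.026×10⁶ m.
r₂ = 9570 km = 9.570×10⁶ m.
Transfer ellipse a_t = (r₁ + r₂)/2 = 6.798×10⁶ m.
At r₁: circular v_c1 = √(μ/r₁) = 3262 m/s; transfer-periapsis v_p = √[μ(2/r₁ − 1/a_t)] = 3870 m/s.
Δv₁ = v_p − v_c1 = 608.3 m/s.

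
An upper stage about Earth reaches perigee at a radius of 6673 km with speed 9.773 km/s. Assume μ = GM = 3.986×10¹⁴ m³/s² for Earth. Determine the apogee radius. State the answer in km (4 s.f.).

apogee radius ≈ 26610 km

r_p = 6.673×10⁶ m.
Specific energy ε = v²/2 − μ/r = -1.198×10⁷ J/kg, so a = −μ/(2ε) = 1.664×10⁷ m.
The apsides satisfy r_p + r_a = 2a, so the apogee radius is 2a − r_p = 2.661×10⁷ m = 26606 km.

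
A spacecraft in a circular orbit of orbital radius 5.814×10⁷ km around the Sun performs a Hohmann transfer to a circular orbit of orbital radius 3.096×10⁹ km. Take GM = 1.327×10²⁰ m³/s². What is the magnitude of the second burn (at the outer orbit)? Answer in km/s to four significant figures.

Δv ≈ 5.290 km/s

r₁ = 5.814×10⁷ km = 5.814×10¹⁰ m.
r₂ = 3.096×10⁹ km = 3.096×10¹² m.
Transfer ellipse a_t = (r₁ + r₂)/2 = 1.577×10¹² m.
At r₁: circular v_c1 = √(μ/r₁) = 47770 m/s; transfer-perihelion v_p = √[μ(2/r₁ − 1/a_t)] = 66940 m/s.
At r₂: circular v_c2 = √(μ/r₂) = 6547 m/s; transfer-aphelion v_a = √[μ(2/r₂ − 1/a_t)] = 1257 m/s.
Δv₂ = v_c2 − v_a = 5290 m/s.
= 5.290 km/s.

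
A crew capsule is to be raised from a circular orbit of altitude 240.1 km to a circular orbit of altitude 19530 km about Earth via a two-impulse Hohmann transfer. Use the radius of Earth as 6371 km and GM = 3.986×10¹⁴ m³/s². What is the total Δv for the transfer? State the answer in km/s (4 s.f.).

Δv_total ≈ 3.458 km/s

r₁ = 6371 + 240.1 = 6611.1 km = 6.6111×10⁶ m.
r₂ = 6371 + 19530 = 25901 km = 2.5901×10⁷ m.
Transfer ellipse a_t = (r₁ + r₂)/2 = 1.626×10⁷ m.
At r₁: circular v_c1 = √(μ/r₁) = 7765 m/s; transfer-perigee v_p = √[μ(2/r₁ − 1/a_t)] = 9801 m/s.
Δv₁ = v_p − v_c1 = 2036 m/s.
At r₂: circular v_c2 = √(μ/r₂) = 3923 m/s; transfer-apogee v_a = √[μ(2/r₂ − 1/a_t)] = 2502 m/s.
Δv₂ = v_c2 − v_a = 1421 m/s.
Total Δv = Δv₁ + Δv₂ = 3458 m/s = 3.458 km/s.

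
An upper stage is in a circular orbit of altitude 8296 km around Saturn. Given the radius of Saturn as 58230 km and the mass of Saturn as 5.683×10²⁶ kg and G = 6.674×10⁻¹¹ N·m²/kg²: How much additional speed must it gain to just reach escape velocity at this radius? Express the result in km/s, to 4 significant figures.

μ = GM = 6.674×10⁻¹¹ × 5.683×10²⁶ = 3.793×10¹⁶ m³/s².
r = 58230 + 8296 = 66526 km = 6.6526×10⁷ m.
Circular speed v_c = √(μ/r) = 23880 m/s.
Escape speed v_esc = √(2μ/r) = √2 × v_c = 33770 m/s.
Δv = v_esc − v_c = 9890 m/s = 9.890 km/s.

Δv ≈ 9.890 km/s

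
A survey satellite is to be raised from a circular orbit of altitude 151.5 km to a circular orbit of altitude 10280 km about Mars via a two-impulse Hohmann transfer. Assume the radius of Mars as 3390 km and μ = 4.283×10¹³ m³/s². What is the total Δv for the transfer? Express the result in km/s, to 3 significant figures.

r₁ = 3390 + 151.5 = 3541.5 km = 3.5415×10⁶ m.
r₂ = 3390 + 10280 = 13670 km = 1.3670×10⁷ m.
Transfer ellipse a_t = (r₁ + r₂)/2 = 8.606×10⁶ m.
At r₁: circular v_c1 = √(μ/r₁) = 3478 m/s; transfer-periapsis v_p = √[μ(2/r₁ − 1/a_t)] = 4383 m/s.
Δv₁ = v_p − v_c1 = 905.4 m/s.
At r₂: circular v_c2 = √(μ/r₂) = 1770 m/s; transfer-apoapsis v_a = √[μ(2/r₂ − 1/a_t)] = 1136 m/s.
Δv₂ = v_c2 − v_a = 634.6 m/s.
Total Δv = Δv₁ + Δv₂ = 1540 m/s = 1.540 km/s.

Δv_total ≈ 1.54 km/s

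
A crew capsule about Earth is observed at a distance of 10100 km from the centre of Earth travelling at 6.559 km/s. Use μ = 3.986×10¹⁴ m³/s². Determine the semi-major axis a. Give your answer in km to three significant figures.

a ≈ 11100 km

r = 1.010×10⁷ m.
Specific orbital energy ε = v²/2 − μ/r = (6559)²/2 − 3.986×10¹⁴/1.010×10⁷ = -1.796×10⁷ J/kg.
Since ε = −μ/(2a), a = −μ/(2ε) = 1.110×10⁷ m = 11100 km.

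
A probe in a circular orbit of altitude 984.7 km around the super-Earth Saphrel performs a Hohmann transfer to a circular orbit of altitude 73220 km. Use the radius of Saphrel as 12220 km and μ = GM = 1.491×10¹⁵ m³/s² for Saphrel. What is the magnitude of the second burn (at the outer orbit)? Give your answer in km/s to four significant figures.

Δv ≈ 2.016 km/s

r₁ = 12220 + 984.7 = 13205 km = 1.3205×10⁷ m.
r₂ = 12220 + 73220 = 85440 km = 8.5440×10⁷ m.
Transfer ellipse a_t = (r₁ + r₂)/2 = 4.932×10⁷ m.
At r₁: circular v_c1 = √(μ/r₁) = 10630 m/s; transfer-periapsis v_p = √[μ(2/r₁ − 1/a_t)] = 13990 m/s.
At r₂: circular v_c2 = √(μ/r₂) = 4177 m/s; transfer-apoapsis v_a = √[μ(2/r₂ − 1/a_t)] = 2161 m/s.
Δv₂ = v_c2 − v_a = 2016 m/s.
= 2.016 km/s.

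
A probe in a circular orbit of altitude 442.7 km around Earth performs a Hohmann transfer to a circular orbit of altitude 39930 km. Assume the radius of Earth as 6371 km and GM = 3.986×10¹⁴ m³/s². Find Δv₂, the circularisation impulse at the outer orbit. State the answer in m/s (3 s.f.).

Δv ≈ 1450 m/s

r₁ = 6371 + 442.7 = 6813.7 km = 6.8137×10⁶ m.
r₂ = 6371 + 39930 = 46301 km = 4.6301×10⁷ m.
Transfer ellipse a_t = (r₁ + r₂)/2 = 2.656×10⁷ m.
At r₁: circular v_c1 = √(μ/r₁) = 7649 m/s; transfer-perigee v_p = √[μ(2/r₁ − 1/a_t)] = 10100 m/s.
At r₂: circular v_c2 = √(μ/r₂) = 2934 m/s; transfer-apogee v_a = √[μ(2/r₂ − 1/a_t)] = 1486 m/s.
Δv₂ = v_c2 − v_a = 1448 m/s.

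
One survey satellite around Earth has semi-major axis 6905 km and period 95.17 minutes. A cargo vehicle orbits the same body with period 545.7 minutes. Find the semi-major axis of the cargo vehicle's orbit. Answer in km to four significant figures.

Kepler's third law: a³ ∝ T², so a₂ = a₁ (T₂/T₁)^(2/3).
T₂/T₁ = 5.734, (T₂/T₁)^(2/3) = 3.204.
a₂ = 6905 × 3.204 = 22120 km.

a₂ ≈ 22120 km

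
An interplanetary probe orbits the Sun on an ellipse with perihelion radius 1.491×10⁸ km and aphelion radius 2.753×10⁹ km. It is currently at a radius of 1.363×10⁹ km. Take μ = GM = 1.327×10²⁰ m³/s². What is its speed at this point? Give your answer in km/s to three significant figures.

Semi-major axis a = (r_p + r_a)/2 = 1.4510×10⁹ km = 1.451×10¹² m.
Vis-viva: v² = μ(2/r − 1/a) = 1.327×10²⁰ × (1.467×10⁻¹² − 6.892×10⁻¹³) = 1.033×10⁸ m²/s².
v = 10160 m/s = 10.16 km/s.

v ≈ 10.2 km/s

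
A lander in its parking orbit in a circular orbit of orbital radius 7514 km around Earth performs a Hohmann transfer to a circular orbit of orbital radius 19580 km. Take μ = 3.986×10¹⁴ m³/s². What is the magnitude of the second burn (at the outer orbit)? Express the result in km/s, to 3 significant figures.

r₁ = 7514 km = 7.514×10⁶ m.
r₂ = 19580 km = 1.958×10⁷ m.
Transfer ellipse a_t = (r₁ + r₂)/2 = 1.355×10⁷ m.
At r₁: circular v_c1 = √(μ/r₁) = 7283 m/s; transfer-perigee v_p = √[μ(2/r₁ − 1/a_t)] = 8756 m/s.
At r₂: circular v_c2 = √(μ/r₂) = 4512 m/s; transfer-apogee v_a = √[μ(2/r₂ − 1/a_t)] = 3360 m/s.
Δv₂ = v_c2 − v_a = 1152 m/s.
= 1.152 km/s.

Δv ≈ 1.15 km/s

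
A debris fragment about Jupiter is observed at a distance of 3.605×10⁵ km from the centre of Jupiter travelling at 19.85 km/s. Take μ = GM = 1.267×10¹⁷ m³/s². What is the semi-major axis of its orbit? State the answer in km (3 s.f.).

r = 3.605×10⁸ m.
Vis-viva rearranged: 1/a = 2/r − v²/μ = 5.548×10⁻⁹ − 3.110×10⁻⁹ = 2.438×10⁻⁹ m⁻¹.
a = 4.102×10⁸ m = 4.1018×10⁵ km.

a ≈ 4.10×10⁵ km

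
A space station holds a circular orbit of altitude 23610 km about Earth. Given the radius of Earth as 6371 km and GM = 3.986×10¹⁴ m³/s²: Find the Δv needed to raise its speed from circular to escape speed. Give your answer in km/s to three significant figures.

Δv ≈ 1.51 km/s

r = 6371 + 23610 = 29981 km = 2.9981×10⁷ m.
Circular speed v_c = √(μ/r) = 3646 m/s.
Escape speed v_esc = √(2μ/r) = √2 × v_c = 5157 m/s.
Δv = v_esc − v_c = 1510 m/s = 1.510 km/s.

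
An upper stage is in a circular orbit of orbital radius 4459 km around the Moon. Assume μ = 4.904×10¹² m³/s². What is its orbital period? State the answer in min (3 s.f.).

T ≈ 445 min

r = 4459 km = 4.459×10⁶ m.
Kepler's third law: T = 2π√(r³/μ) = 2π√((4.459×10⁶)³ / 4.904×10¹²).
r³/μ = 1.808×10⁷ s², so T = 2π × 4.252×10³ = 2.672×10⁴ s.
Converting: 2.672×10⁴ s ÷ 60.00 = 445.3 min.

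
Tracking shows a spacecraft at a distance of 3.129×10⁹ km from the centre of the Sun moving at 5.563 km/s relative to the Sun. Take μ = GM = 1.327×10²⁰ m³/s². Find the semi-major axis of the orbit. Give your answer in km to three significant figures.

r = 3.129×10¹² m.
Specific orbital energy ε = v²/2 − μ/r = (5563)²/2 − 1.327×10²⁰/3.129×10¹² = -2.694×10⁷ J/kg.
Since ε = −μ/(2a), a = −μ/(2ε) = 2.463×10¹² m = 2.4632×10⁹ km.

a ≈ 2.46×10⁹ km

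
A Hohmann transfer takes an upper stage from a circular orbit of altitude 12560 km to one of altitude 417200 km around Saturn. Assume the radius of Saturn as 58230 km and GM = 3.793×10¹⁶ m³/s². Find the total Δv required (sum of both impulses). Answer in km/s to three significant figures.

Δv_total ≈ 11.8 km/s

r₁ = 58230 + 12560 = 70790 km = 7.0790×10⁷ m.
r₂ = 58230 + 417200 = 475430 km = 4.7543×10⁸ m.
Transfer ellipse a_t = (r₁ + r₂)/2 = 2.731×10⁸ m.
At r₁: circular v_c1 = √(μ/r₁) = 23150 m/s; transfer-perikrone v_p = √[μ(2/r₁ − 1/a_t)] = 30540 m/s.
Δv₁ = v_p − v_c1 = 7393 m/s.
At r₂: circular v_c2 = √(μ/r₂) = 8932 m/s; transfer-apokrone v_a = √[μ(2/r₂ − 1/a_t)] = 4547 m/s.
Δv₂ = v_c2 − v_a = 4385 m/s.
Total Δv = Δv₁ + Δv₂ = 11780 m/s = 11.78 km/s.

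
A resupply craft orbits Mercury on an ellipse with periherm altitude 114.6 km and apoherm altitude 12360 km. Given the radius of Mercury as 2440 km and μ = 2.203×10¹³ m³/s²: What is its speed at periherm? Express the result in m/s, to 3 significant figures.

r_p = 2440 + 114.6 = 2554.6 km = 2.5546×10⁶ m.
r_a = 2440 + 12360 = 14800 km = 1.4800×10⁷ m.
Semi-major axis a = (r_p + r_a)/2 = 8677.3 km = 8.677×10⁶ m.
Vis-viva: v² = μ(2/r − 1/a) = 2.203×10¹³ × (7.829×10⁻⁷ − 1.152×10⁻⁷) = 1.471×10⁷ m²/s².
v = 3835 m/s.

v ≈ 3840 m/s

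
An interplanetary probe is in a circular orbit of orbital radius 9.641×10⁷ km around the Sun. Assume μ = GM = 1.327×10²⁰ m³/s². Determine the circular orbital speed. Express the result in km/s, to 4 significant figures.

v ≈ 37.10 km/s

r = 9.641×10⁷ km = 9.641×10¹⁰ m.
For a circular orbit v = √(μ/r) = √(1.327×10²⁰ / 9.641×10¹⁰) = √(1.376×10⁹) = 37100 m/s.
That is 37.10 km/s.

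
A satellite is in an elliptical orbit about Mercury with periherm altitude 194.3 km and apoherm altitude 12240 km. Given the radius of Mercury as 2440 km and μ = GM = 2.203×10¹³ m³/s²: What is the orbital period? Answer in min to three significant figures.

r_p = 2440 + 194.3 = 2634.3 km = 2.6343×10⁶ m.
r_a = 2440 + 12240 = 14680 km = 1.4680×10⁷ m.
Semi-major axis a = (r_p + r_a)/2 = (2634.3 + 14680)/2 = 8657.1 km = 8.657×10⁶ m.
By Kepler's third law T = 2π√(a³/μ) = 2π × 5.427×10³ = 3.410×10⁴ s.
= 568.3 min.

T ≈ 568 min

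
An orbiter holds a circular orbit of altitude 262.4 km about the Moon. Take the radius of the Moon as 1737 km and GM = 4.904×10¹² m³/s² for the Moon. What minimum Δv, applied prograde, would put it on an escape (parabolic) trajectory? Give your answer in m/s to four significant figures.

Δv ≈ 648.7 m/s

r = 1737 + 262.4 = 1999.4 km = 1.9994×10⁶ m.
Circular speed v_c = √(μ/r) = 1566 m/s.
Escape speed v_esc = √(2μ/r) = √2 × v_c = 2215 m/s.
Δv = v_esc − v_c = 648.7 m/s.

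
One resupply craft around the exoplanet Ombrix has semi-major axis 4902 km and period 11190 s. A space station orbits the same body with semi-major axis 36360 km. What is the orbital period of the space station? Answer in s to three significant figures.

Kepler's third law: T² ∝ a³, so T₂ = T₁ (a₂/a₁)^(3/2).
a₂/a₁ = 7.417, (a₂/a₁)^(3/2) = 20.20.
T₂ = 11190 × 20.20 = 2.261×10⁵ s.

T₂ ≈ 2.26×10⁵ s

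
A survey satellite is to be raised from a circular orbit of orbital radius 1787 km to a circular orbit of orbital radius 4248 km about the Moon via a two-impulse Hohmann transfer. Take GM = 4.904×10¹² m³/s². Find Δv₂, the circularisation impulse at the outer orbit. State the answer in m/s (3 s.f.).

r₁ = 1787 km = 1.787×10⁶ m.
r₂ = 4248 km = 4.248×10⁶ m.
Transfer ellipse a_t = (r₁ + r₂)/2 = 3.018×10⁶ m.
At r₁: circular v_c1 = √(μ/r₁) = 1657 m/s; transfer-perilune v_p = √[μ(2/r₁ − 1/a_t)] = 1966 m/s.
At r₂: circular v_c2 = √(μ/r₂) = 1074 m/s; transfer-apolune v_a = √[μ(2/r₂ − 1/a_t)] = 826.8 m/s.
Δv₂ = v_c2 − v_a = 247.6 m/s.

Δv ≈ 248 m/s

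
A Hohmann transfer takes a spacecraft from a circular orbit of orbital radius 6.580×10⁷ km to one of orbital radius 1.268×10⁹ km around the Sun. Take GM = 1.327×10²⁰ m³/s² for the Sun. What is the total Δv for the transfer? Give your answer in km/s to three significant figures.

Δv_total ≈ 24.0 km/s

r₁ = 6.580×10⁷ km = 6.580×10¹⁰ m.
r₂ = 1.268×10⁹ km = 1.268×10¹² m.
Transfer ellipse a_t = (r₁ + r₂)/2 = 6.669×10¹¹ m.
At r₁: circular v_c1 = √(μ/r₁) = 44910 m/s; transfer-perihelion v_p = √[μ(2/r₁ − 1/a_t)] = 61920 m/s.
Δv₁ = v_p − v_c1 = 17020 m/s.
At r₂: circular v_c2 = √(μ/r₂) = 10230 m/s; transfer-aphelion v_a = √[μ(2/r₂ − 1/a_t)] = 3213 m/s.
Δv₂ = v_c2 − v_a = 7017 m/s.
Total Δv = Δv₁ + Δv₂ = 24030 m/s = 24.03 km/s.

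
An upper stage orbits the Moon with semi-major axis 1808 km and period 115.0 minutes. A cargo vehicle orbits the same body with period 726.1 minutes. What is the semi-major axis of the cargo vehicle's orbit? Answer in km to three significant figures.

a₂ ≈ 6180 km

Kepler's third law: a³ ∝ T², so a₂ = a₁ (T₂/T₁)^(2/3).
T₂/T₁ = 6.314, (T₂/T₁)^(2/3) = 3.416.
a₂ = 1808 × 3.416 = 6176 km.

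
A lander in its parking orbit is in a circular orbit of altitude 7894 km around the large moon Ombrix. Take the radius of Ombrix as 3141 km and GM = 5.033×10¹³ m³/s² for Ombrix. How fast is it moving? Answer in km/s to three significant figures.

v ≈ 2.14 km/s

r = 3141 + 7894 = 11035 km = 1.1035×10⁷ m.
For a circular orbit v = √(μ/r) = √(5.033×10¹³ / 1.104×10⁷) = √(4.561×10⁶) = 2136 m/s.
That is 2.136 km/s.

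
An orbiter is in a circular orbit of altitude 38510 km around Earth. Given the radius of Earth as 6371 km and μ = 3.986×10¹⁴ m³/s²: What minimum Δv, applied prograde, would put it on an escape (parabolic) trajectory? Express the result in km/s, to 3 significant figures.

r = 6371 + 38510 = 44881 km = 4.4881×10⁷ m.
Circular speed v_c = √(μ/r) = 2980 m/s.
Escape speed v_esc = √(2μ/r) = √2 × v_c = 4215 m/s.
Δv = v_esc − v_c = 1234 m/s = 1.234 km/s.

Δv ≈ 1.23 km/s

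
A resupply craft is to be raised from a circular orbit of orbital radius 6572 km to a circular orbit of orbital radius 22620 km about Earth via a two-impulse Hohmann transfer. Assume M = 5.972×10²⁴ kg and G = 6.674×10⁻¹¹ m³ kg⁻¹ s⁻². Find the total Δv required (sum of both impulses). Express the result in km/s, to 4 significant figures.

Δv_total ≈ 3.288 km/s

μ = GM = 6.674×10⁻¹¹ × 5.972×10²⁴ = 3.986×10¹⁴ m³/s².
r₁ = 6572 km = 6.572×10⁶ m.
r₂ = 22620 km = 2.262×10⁷ m.
Transfer ellipse a_t = (r₁ + r₂)/2 = 1.460×10⁷ m.
At r₁: circular v_c1 = √(μ/r₁) = 7788 m/s; transfer-perigee v_p = √[μ(2/r₁ − 1/a_t)] = 9695 m/s.
Δv₁ = v_p − v_c1 = 1907 m/s.
At r₂: circular v_c2 = √(μ/r₂) = 4198 m/s; transfer-apogee v_a = √[μ(2/r₂ − 1/a_t)] = 2817 m/s.
Δv₂ = v_c2 − v_a = 1381 m/s.
Total Δv = Δv₁ + Δv₂ = 3288 m/s = 3.288 km/s.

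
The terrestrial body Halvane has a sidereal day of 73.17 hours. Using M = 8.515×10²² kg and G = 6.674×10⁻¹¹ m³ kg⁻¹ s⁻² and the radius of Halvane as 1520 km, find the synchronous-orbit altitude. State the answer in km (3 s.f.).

h_sync ≈ 20000 km

μ = GM = 6.674×10⁻¹¹ × 8.515×10²² = 5.683×10¹² m³/s².
T = 73.17 hours = 2.634×10⁵ s.
A synchronous orbit has period T, so by Kepler's third law a = (μT²/4π²)^(1/3).
μT²/4π² = 5.683×10¹² × (2.634×10⁵)² / 39.48 = 9.988×10²¹ m³.
a = 2.154×10⁷ m = 21536 km.
Altitude h = a − R = 21536 − 1520 = 20016 km.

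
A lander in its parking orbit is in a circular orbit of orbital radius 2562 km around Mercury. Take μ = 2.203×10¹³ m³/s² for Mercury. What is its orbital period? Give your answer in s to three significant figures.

r = 2562 km = 2.562×10⁶ m.
Kepler's third law: T = 2π√(r³/μ) = 2π√((2.562×10⁶)³ / 2.203×10¹³).
r³/μ = 7.633×10⁵ s², so T = 2π × 8.737×10² = 5.490×10³ s.

T ≈ 5490 s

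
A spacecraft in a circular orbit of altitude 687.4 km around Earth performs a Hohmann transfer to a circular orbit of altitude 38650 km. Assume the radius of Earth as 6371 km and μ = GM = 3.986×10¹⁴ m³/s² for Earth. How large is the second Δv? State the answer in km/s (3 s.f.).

Δv ≈ 1.43 km/s

r₁ = 6371 + 687.4 = 7058.4 km = 7.0584×10⁶ m.
r₂ = 6371 + 38650 = 45021 km = 4.5021×10⁷ m.
Transfer ellipse a_t = (r₁ + r₂)/2 = 2.604×10⁷ m.
At r₁: circular v_c1 = √(μ/r₁) = 7515 m/s; transfer-perigee v_p = √[μ(2/r₁ − 1/a_t)] = 9881 m/s.
At r₂: circular v_c2 = √(μ/r₂) = 2976 m/s; transfer-apogee v_a = √[μ(2/r₂ − 1/a_t)] = 1549 m/s.
Δv₂ = v_c2 − v_a = 1426 m/s.
= 1.426 km/s.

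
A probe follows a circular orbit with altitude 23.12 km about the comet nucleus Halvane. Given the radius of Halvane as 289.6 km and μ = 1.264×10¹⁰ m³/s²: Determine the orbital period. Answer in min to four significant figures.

T ≈ 162.9 min

r = 289.6 + 23.12 = 312.72 km = 3.1272×10⁵ m.
Kepler's third law: T = 2π√(r³/μ) = 2π√((3.127×10⁵)³ / 1.264×10¹⁰).
r³/μ = 2.419×10⁶ s², so T = 2π × 1.555×10³ = 9.773×10³ s.
Converting: 9.773×10³ s ÷ 60.00 = 162.9 min.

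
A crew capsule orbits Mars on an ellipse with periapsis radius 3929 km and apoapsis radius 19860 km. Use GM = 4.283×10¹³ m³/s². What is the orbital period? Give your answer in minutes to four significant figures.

Semi-major axis a = (r_p + r_a)/2 = (3929.0 + 19860)/2 = 11894 km = 1.189×10⁷ m.
By Kepler's third law T = 2π√(a³/μ) = 2π × 6.268×10³ = 3.938×10⁴ s.
= 656.4 minutes.

T ≈ 656.4 minutes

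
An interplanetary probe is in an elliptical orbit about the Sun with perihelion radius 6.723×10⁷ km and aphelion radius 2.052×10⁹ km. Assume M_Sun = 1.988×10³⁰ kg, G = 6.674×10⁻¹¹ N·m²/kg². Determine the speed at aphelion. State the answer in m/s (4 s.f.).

v ≈ 2025 m/s

μ = GM = 6.674×10⁻¹¹ × 1.988×10³⁰ = 1.327×10²⁰ m³/s².
Semi-major axis a = (r_p + r_a)/2 = 1.0596×10⁹ km = 1.060×10¹² m.
Vis-viva: v² = μ(2/r − 1/a) = 1.327×10²⁰ × (9.747×10⁻¹³ − 9.437×10⁻¹³) = 4.102×10⁶ m²/s².
v = 2025 m/s.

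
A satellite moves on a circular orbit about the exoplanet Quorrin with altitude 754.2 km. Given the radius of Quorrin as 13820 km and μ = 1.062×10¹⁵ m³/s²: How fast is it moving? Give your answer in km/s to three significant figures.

v ≈ 8.54 km/s

r = 13820 + 754.2 = 14574 km = 1.4574×10⁷ m.
For a circular orbit v = √(μ/r) = √(1.062×10¹⁵ / 1.457×10⁷) = √(7.287×10⁷) = 8536 m/s.
That is 8.536 km/s.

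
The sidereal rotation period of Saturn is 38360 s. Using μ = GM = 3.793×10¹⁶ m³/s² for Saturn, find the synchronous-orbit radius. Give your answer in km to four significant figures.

r_sync ≈ 1.122×10⁵ km

A synchronous orbit has period T, so by Kepler's third law a = (μT²/4π²)^(1/3).
μT²/4π² = 3.793×10¹⁶ × (3.836×10⁴)² / 39.48 = 1.414×10²⁴ m³.
a = 1.122×10⁸ m = 1.1223×10⁵ km.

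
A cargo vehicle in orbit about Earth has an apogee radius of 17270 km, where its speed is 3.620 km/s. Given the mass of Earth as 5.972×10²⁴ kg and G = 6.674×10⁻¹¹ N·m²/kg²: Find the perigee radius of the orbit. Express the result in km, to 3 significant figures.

μ = GM = 6.674×10⁻¹¹ × 5.972×10²⁴ = 3.986×10¹⁴ m³/s².
r_a = 1.727×10⁷ m.
Specific energy ε = v²/2 − μ/r = -1.653×10⁷ J/kg, so a = −μ/(2ε) = 1.206×10⁷ m.
The apsides satisfy r_p + r_a = 2a, so the perigee radius is 2a − r_a = 6.847×10⁶ m = 6846.9 km.

perigee radius ≈ 6850 km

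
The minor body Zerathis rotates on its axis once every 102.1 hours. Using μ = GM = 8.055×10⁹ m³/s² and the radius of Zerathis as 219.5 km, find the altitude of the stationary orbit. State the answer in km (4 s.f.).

T = 102.1 hours = 3.676×10⁵ s.
A synchronous orbit has period T, so by Kepler's third law a = (μT²/4π²)^(1/3).
μT²/4π² = 8.055×10⁹ × (3.676×10⁵)² / 39.48 = 2.757×10¹⁹ m³.
a = 3.021×10⁶ m = 3020.8 km.
Altitude h = a − R = 3020.8 − 219.5 = 2801.3 km.

h_sync ≈ 2801 km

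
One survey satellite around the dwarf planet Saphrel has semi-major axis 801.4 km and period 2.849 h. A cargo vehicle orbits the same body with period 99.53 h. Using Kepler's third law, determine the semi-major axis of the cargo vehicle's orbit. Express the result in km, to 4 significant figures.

Kepler's third law: a³ ∝ T², so a₂ = a₁ (T₂/T₁)^(2/3).
T₂/T₁ = 34.94, (T₂/T₁)^(2/3) = 10.69.
a₂ = 801.4 × 10.69 = 8564 km.

a₂ ≈ 8564 km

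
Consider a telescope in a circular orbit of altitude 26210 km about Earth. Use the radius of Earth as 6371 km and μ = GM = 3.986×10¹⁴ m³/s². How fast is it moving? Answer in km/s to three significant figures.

v ≈ 3.50 km/s

r = 6371 + 26210 = 32581 km = 3.2581×10⁷ m.
For a circular orbit v = √(μ/r) = √(3.986×10¹⁴ / 3.258×10⁷) = √(1.223×10⁷) = 3498 m/s.
That is 3.498 km/s.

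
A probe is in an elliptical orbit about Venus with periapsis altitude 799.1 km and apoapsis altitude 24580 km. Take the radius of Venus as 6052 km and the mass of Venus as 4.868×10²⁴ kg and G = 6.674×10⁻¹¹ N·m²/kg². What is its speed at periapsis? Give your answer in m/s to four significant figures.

v ≈ 8804 m/s

μ = GM = 6.674×10⁻¹¹ × 4.868×10²⁴ = 3.249×10¹⁴ m³/s².
r_p = 6052 + 799.1 = 6851.1 km = 6.8511×10⁶ m.
r_a = 6052 + 24580 = 30632 km = 3.0632×10⁷ m.
Semi-major axis a = (r_p + r_a)/2 = 18742 km = 1.874×10⁷ m.
Vis-viva: v² = μ(2/r − 1/a) = 3.249×10¹⁴ × (2.919×10⁻⁷ − 5.336×10⁻⁸) = 7.751×10⁷ m²/s².
v = 8804 m/s.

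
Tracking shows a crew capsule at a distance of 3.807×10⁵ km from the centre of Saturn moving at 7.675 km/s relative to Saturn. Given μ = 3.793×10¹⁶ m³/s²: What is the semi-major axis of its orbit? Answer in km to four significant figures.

r = 3.807×10⁸ m.
Vis-viva rearranged: 1/a = 2/r − v²/μ = 5.253×10⁻⁹ − 1.553×10⁻⁹ = 3.700×10⁻⁹ m⁻¹.
a = 2.702×10⁸ m = 2.7024×10⁵ km.

a ≈ 2.702×10⁵ km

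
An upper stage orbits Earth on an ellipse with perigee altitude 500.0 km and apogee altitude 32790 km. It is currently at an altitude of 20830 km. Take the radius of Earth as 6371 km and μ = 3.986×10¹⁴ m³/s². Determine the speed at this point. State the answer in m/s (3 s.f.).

r_p = 6371 + 500.0 = 6871.0 km = 6.8710×10⁶ m.
r_a = 6371 + 32790 = 39161 km = 3.9161×10⁷ m.
r = 6371 + 20830 = 27201 km = 2.720×10⁷ m.
Semi-major axis a = (r_p + r_a)/2 = 23016 km = 2.302×10⁷ m.
Vis-viva: v² = μ(2/r − 1/a) = 3.986×10¹⁴ × (7.353×10⁻⁸ − 4.345×10⁻⁸) = 1.199×10⁷ m²/s².
v = 3463 m/s.

v ≈ 3460 m/s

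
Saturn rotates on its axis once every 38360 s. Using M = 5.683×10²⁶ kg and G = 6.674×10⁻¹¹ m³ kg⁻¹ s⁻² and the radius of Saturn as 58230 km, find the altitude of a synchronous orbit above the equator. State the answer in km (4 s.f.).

h_sync ≈ 54000 km

μ = GM = 6.674×10⁻¹¹ × 5.683×10²⁶ = 3.793×10¹⁶ m³/s².
A synchronous orbit has period T, so by Kepler's third law a = (μT²/4π²)^(1/3).
μT²/4π² = 3.793×10¹⁶ × (3.836×10⁴)² / 39.48 = 1.414×10²⁴ m³.
a = 1.122×10⁸ m = 1.1223×10⁵ km.
Altitude h = a − R = 1.1223×10⁵ − 58230 = 54003 km.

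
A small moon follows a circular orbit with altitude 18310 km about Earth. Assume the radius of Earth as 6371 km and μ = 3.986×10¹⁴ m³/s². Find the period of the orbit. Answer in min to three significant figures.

T ≈ 643 min

r = 6371 + 18310 = 24681 km = 2.4681×10⁷ m.
Kepler's third law: T = 2π√(r³/μ) = 2π√((2.468×10⁷)³ / 3.986×10¹⁴).
r³/μ = 3.772×10⁷ s², so T = 2π × 6.142×10³ = 3.859×10⁴ s.
Converting: 3.859×10⁴ s ÷ 60.00 = 643.1 min.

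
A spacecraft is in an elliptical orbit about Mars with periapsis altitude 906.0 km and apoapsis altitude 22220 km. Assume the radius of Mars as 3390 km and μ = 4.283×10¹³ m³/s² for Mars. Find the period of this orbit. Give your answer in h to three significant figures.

r_p = 3390 + 906.0 = 4296.0 km = 4.2960×10⁶ m.
r_a = 3390 + 22220 = 25610 km = 2.5610×10⁷ m.
Semi-major axis a = (r_p + r_a)/2 = (4296.0 + 25610)/2 = 14953 km = 1.495×10⁷ m.
By Kepler's third law T = 2π√(a³/μ) = 2π × 8.835×10³ = 5.551×10⁴ s.
= 15.42 h.

T ≈ 15.4 h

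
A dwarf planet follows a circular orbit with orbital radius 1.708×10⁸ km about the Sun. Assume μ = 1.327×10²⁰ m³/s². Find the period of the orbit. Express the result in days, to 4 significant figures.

r = 1.708×10⁸ km = 1.708×10¹¹ m.
Kepler's third law: T = 2π√(r³/μ) = 2π√((1.708×10¹¹)³ / 1.327×10²⁰).
r³/μ = 3.755×10¹³ s², so T = 2π × 6.128×10⁶ = 3.850×10⁷ s.
Converting: 3.850×10⁷ s ÷ 86400 = 445.6 days.

T ≈ 445.6 days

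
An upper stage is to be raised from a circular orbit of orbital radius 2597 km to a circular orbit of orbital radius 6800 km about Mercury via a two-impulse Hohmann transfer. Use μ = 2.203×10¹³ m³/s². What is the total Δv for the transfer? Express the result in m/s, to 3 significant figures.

Δv_total ≈ 1050 m/s

r₁ = 2597 km = 2.597×10⁶ m.
r₂ = 6800 km = 6.800×10⁶ m.
Transfer ellipse a_t = (r₁ + r₂)/2 = 4.698×10⁶ m.
At r₁: circular v_c1 = √(μ/r₁) = 2913 m/s; transfer-periherm v_p = √[μ(2/r₁ − 1/a_t)] = 3504 m/s.
Δv₁ = v_p − v_c1 = 591.3 m/s.
At r₂: circular v_c2 = √(μ/r₂) = 1800 m/s; transfer-apoherm v_a = √[μ(2/r₂ − 1/a_t)] = 1338 m/s.
Δv₂ = v_c2 − v_a = 461.8 m/s.
Total Δv = Δv₁ + Δv₂ = 1053 m/s.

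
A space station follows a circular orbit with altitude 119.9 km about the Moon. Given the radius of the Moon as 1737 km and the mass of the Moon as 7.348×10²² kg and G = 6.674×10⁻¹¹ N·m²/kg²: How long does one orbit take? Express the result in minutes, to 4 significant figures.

T ≈ 119.7 minutes

μ = GM = 6.674×10⁻¹¹ × 7.348×10²² = 4.904×10¹² m³/s².
r = 1737 + 119.9 = 1856.9 km = 1.8569×10⁶ m.
Kepler's third law: T = 2π√(r³/μ) = 2π√((1.857×10⁶)³ / 4.904×10¹²).
r³/μ = 1.306×10⁶ s², so T = 2π × 1.143×10³ = 7.179×10³ s.
Converting: 7.179×10³ s ÷ 60.00 = 119.7 minutes.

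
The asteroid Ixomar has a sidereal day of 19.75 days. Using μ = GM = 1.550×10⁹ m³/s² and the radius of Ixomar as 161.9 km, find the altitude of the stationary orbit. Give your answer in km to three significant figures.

h_sync ≈ 4690 km

T = 19.75 days = 1.706×10⁶ s.
A synchronous orbit has period T, so by Kepler's third law a = (μT²/4π²)^(1/3).
μT²/4π² = 1.550×10⁹ × (1.706×10⁶)² / 39.48 = 1.143×10²⁰ m³.
a = 4.853×10⁶ m = 4853.4 km.
Altitude h = a − R = 4853.4 − 161.9 = 4691.5 km.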